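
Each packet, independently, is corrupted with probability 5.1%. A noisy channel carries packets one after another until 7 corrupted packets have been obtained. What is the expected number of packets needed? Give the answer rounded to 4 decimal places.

137.2549

Y = total packets until the seventh success; negative binomial with r=7, p=0.051.
E[Y] = r / p = 7 / 0.051 = 137.254902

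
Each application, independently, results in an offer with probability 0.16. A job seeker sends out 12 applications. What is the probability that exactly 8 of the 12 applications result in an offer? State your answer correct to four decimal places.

X ~ Binomial(n=12, p=0.16).
P(X=8) = C(12,8) · p^8 · (1−p)^4
= 495 · 4.295e-07 · 0.49787 = 0.000106

0.0001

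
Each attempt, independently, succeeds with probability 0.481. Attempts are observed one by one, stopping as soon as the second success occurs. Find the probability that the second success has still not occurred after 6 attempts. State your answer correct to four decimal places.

0.1282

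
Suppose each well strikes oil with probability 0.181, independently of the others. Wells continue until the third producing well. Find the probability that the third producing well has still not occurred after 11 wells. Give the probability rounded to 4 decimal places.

Needing more than 11 wells ⇔ fewer than 3 successes in the first 11. With X ~ Binomial(11, 0.181), P(Y > 11) = P(X ≤ 2).
  k=0: C(11,0)·0.181^0·0.819^11 = 0.111205
  k=1: C(11,1)·0.181^1·0.819^10 = 0.270340
  k=2: C(11,2)·0.181^2·0.819^9 = 0.298727
P(X ≤ 2) = 0.680272

0.6803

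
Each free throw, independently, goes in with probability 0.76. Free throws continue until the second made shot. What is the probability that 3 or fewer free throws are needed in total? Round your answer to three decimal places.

Finishing within 3 free throws ⇔ at least 2 successes in the first 3. With X ~ Binomial(3, 0.76), P(Y ≤ 3) = 1 − P(X ≤ 1).
  k=0: C(3,0)·0.76^0·0.24^3 = 0.01382
  k=1: C(3,1)·0.76^1·0.24^2 = 0.13133
1 − 0.14515 = 0.85485

0.855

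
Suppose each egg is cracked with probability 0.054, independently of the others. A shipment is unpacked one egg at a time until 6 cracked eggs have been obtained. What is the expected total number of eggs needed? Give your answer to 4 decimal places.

Y = total eggs until the sixth success; negative binomial with r=6, p=0.054.
E[Y] = r / p = 6 / 0.054 = 111.111111

111.1111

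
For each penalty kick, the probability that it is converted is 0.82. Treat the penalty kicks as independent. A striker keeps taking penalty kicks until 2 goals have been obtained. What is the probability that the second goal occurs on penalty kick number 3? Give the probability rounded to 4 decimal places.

0.2421

Y = trial on which the second success occurs; negative binomial, r=2, p=0.82.
P(Y=3) = C(2,1) · p^2 · (1−p)^1
= 2 · 0.6724 · 0.18 = 0.242064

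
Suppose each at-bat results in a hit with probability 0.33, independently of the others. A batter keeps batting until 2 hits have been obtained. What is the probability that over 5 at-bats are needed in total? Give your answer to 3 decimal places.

0.468

Needing more than 5 at-bats ⇔ fewer than 2 successes in the first 5. With X ~ Binomial(5, 0.33), P(Y > 5) = P(X ≤ 1).
  k=0: C(5,0)·0.33^0·0.67^5 = 0.13501
  k=1: C(5,1)·0.33^1·0.67^4 = 0.33249
P(X ≤ 1) = 0.46751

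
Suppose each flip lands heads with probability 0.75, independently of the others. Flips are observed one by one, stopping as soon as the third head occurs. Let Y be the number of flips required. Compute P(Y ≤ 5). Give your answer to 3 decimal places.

0.896

Finishing within 5 flips ⇔ at least 3 successes in the first 5. With X ~ Binomial(5, 0.75), P(Y ≤ 5) = 1 − P(X ≤ 2).
  k=0: C(5,0)·0.75^0·0.25^5 = 0.00098
  k=1: C(5,1)·0.75^1·0.25^4 = 0.01465
  k=2: C(5,2)·0.75^2·0.25^3 = 0.08789
1 − 0.10352 = 0.89648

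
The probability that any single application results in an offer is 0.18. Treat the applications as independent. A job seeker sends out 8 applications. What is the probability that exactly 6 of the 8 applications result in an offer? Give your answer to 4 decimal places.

0.0006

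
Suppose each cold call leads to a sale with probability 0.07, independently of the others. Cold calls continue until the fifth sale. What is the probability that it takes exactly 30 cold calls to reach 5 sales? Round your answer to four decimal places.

Y = trial on which the fifth success occurs; negative binomial, r=5, p=0.07.
P(Y=30) = C(29,4) · p^5 · (1−p)^25
= 23751 · 1.6807e-06 · 0.16296 = 0.006505

0.0065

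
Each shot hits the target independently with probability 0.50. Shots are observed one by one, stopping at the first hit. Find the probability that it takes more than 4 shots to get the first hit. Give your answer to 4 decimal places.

0.0625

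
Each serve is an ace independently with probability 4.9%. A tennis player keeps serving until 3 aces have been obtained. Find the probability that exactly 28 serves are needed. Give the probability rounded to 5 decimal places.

Y = trial on which the third success occurs; negative binomial, r=3, p=0.049.
P(Y=28) = C(27,2) · p^3 · (1−p)^25
= 351 · 0.00011765 · 0.28478 = 0.0117600

0.01176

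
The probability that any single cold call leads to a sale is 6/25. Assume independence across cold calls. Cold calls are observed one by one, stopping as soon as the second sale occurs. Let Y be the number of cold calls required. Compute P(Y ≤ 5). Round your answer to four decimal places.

0.3461

Finishing within 5 cold calls ⇔ at least 2 successes in the first 5. With X ~ Binomial(5, 0.24), P(Y ≤ 5) = 1 − P(X ≤ 1).
  k=0: C(5,0)·0.24^0·0.76^5 = 0.253553
  k=1: C(5,1)·0.24^1·0.76^4 = 0.400346
1 − 0.653899 = 0.346101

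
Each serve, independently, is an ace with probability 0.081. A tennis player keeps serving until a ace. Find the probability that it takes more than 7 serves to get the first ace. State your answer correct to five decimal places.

Y = number of serves to the first success; geometric, p = 0.081.
P(Y > 7) = P(first 7 all fail) = (1−p)^7 = 0.5536159

0.55362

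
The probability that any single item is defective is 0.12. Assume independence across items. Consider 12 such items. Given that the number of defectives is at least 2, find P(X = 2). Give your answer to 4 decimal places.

0.6135

X ~ Binomial(12, 0.12). Want P(X=2 | X≥2) = P(X=2) / P(X≥2).
P(X=2) = C(12,2)·0.12^2·0.88^10 = 0.264687
P(X≥2) = 1 − 0.215671 − 0.352916 = 0.431412
Ratio = 0.264687 / 0.431412 = 0.613537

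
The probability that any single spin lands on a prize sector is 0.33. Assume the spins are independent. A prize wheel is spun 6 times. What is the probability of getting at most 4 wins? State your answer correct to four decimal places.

0.9830

X ~ Binomial(6, 0.33); P(X ≤ 4) = Σ C(6,k) p^k (1−p)^(6−k) over k:
  k=0: C(6,0)·0.33^0·0.67^6 = 0.090458
  k=1: C(6,1)·0.33^1·0.67^5 = 0.267325
  k=2: C(6,2)·0.33^2·0.67^4 = 0.329169
  k=3: C(6,3)·0.33^3·0.67^3 = 0.216170
  k=4: C(6,4)·0.33^4·0.67^2 = 0.079854
Total = 0.982976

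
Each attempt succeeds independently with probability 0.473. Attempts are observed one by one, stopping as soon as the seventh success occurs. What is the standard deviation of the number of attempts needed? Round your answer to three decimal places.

4.061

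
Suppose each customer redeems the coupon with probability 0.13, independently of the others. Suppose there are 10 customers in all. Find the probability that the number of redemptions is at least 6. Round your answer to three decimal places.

0.001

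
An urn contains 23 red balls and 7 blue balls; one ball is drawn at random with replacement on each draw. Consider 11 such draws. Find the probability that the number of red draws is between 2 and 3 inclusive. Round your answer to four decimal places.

X ~ Binomial(11, 0.766667); P(2 ≤ X ≤ 3) = Σ C(11,k) p^k (1−p)^(11−k) over k:
  k=2: C(11,2)·0.766667^2·0.233333^9 = 0.000066
  k=3: C(11,3)·0.766667^3·0.233333^8 = 0.000653
Total = 0.000720

0.0007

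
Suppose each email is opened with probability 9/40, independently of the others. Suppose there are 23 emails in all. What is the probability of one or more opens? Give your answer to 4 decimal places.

0.9972

P(at least one) = 1 − P(none) = 1 − (1 − 0.225)^23
= 1 − 0.002844 = 0.997156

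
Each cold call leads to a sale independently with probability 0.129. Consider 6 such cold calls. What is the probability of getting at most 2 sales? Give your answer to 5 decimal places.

0.96829

X ~ Binomial(6, 0.129); P(X ≤ 2) = Σ C(6,k) p^k (1−p)^(6−k) over k:
  k=0: C(6,0)·0.129^0·0.871^6 = 0.4366253
  k=1: C(6,1)·0.129^1·0.871^5 = 0.3880000
  k=2: C(6,2)·0.129^2·0.871^4 = 0.1436625
Total = 0.9682878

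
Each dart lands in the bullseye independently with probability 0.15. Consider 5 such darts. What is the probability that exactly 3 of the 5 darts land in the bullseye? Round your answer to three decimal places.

0.024

X ~ Binomial(n=5, p=0.15).
P(X=3) = C(5,3) · p^3 · (1−p)^2
= 10 · 0.003375 · 0.7225 = 0.02438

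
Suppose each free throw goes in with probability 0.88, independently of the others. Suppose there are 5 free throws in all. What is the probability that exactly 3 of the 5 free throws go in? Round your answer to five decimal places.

X ~ Binomial(n=5, p=0.88).
P(X=3) = C(5,3) · p^3 · (1−p)^2
= 10 · 0.68147 · 0.0144 = 0.0981320

0.09813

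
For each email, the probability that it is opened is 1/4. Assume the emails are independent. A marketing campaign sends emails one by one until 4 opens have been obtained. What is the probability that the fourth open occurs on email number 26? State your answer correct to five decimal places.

0.01603

Y = trial on which the fourth success occurs; negative binomial, r=4, p=0.25.
P(Y=26) = C(25,3) · p^4 · (1−p)^22
= 2300 · 0.0039062 · 0.0017838 = 0.0160264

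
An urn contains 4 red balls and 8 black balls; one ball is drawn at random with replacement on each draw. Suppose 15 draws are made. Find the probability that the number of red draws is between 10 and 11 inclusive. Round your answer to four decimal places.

0.0082

X ~ Binomial(15, 0.333333); P(10 ≤ X ≤ 11) = Σ C(15,k) p^k (1−p)^(15−k) over k:
  k=10: C(15,10)·0.333333^10·0.666667^5 = 0.006697
  k=11: C(15,11)·0.333333^11·0.666667^4 = 0.001522
Total = 0.008219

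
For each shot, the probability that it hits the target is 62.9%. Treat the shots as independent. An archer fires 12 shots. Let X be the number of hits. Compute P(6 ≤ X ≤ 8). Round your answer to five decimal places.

0.59584

X ~ Binomial(12, 0.629); P(6 ≤ X ≤ 8) = Σ C(12,k) p^k (1−p)^(12−k) over k:
  k=6: C(12,6)·0.629^6·0.371^6 = 0.1492173
  k=7: C(12,7)·0.629^7·0.371^5 = 0.2168449
  k=8: C(12,8)·0.629^8·0.371^4 = 0.2297767
Total = 0.5958390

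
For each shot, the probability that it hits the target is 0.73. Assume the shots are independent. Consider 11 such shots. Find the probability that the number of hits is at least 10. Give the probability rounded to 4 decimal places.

X ~ Binomial(11, 0.73); P(X ≥ 10) = Σ C(11,k) p^k (1−p)^(11−k) over k:
  k=10: C(11,10)·0.73^10·0.27^1 = 0.127639
  k=11: C(11,11)·0.73^11·0.27^0 = 0.031373
Total = 0.159012

0.1590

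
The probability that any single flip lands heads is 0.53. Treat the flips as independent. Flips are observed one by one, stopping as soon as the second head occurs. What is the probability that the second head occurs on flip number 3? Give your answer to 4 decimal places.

Y = trial on which the second success occurs; negative binomial, r=2, p=0.53.
P(Y=3) = C(2,1) · p^2 · (1−p)^1
= 2 · 0.2809 · 0.47 = 0.264046

0.2640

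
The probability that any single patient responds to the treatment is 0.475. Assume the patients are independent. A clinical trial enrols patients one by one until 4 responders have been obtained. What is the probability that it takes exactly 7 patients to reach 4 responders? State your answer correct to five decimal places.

0.14733

Y = trial on which the fourth success occurs; negative binomial, r=4, p=0.475.
P(Y=7) = C(6,3) · p^4 · (1−p)^3
= 20 · 0.050907 · 0.1447 = 0.1473270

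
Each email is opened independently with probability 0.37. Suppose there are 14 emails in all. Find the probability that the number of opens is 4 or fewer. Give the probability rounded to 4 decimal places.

X ~ Binomial(14, 0.37); P(X ≤ 4) = Σ C(14,k) p^k (1−p)^(14−k) over k:
  k=0: C(14,0)·0.37^0·0.63^14 = 0.001552
  k=1: C(14,1)·0.37^1·0.63^13 = 0.012757
  k=2: C(14,2)·0.37^2·0.63^12 = 0.048700
  k=3: C(14,3)·0.37^3·0.63^11 = 0.114407
  k=4: C(14,4)·0.37^4·0.63^10 = 0.184776
Total = 0.362192

0.3622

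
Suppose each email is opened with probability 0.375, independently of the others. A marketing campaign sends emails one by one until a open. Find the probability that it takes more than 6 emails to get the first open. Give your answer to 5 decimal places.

Y = number of emails to the first success; geometric, p = 0.375.
P(Y > 6) = P(first 6 all fail) = (1−p)^6 = 0.0596046

0.05960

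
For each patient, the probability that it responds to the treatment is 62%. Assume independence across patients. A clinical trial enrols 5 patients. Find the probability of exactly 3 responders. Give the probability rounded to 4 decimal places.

0.3441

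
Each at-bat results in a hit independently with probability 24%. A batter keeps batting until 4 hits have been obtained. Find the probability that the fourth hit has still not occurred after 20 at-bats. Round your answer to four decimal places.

Needing more than 20 at-bats ⇔ fewer than 4 successes in the first 20. With X ~ Binomial(20, 0.24), P(Y > 20) = P(X ≤ 3).
  k=0: C(20,0)·0.24^0·0.76^20 = 0.004133
  k=1: C(20,1)·0.24^1·0.76^19 = 0.026104
  k=2: C(20,2)·0.24^2·0.76^18 = 0.078311
  k=3: C(20,3)·0.24^3·0.76^17 = 0.148378
P(X ≤ 3) = 0.256925

0.2569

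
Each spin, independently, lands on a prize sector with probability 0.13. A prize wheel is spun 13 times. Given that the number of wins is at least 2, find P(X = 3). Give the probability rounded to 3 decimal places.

0.301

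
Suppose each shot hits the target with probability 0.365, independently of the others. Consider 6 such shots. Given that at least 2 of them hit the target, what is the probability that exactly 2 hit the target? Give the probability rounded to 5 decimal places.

X ~ Binomial(6, 0.365). Want P(X=2 | X≥2) = P(X=2) / P(X≥2).
P(X=2) = C(6,2)·0.365^2·0.635^4 = 0.3249166
P(X≥2) = 1 − 0.0655605 − 0.2261063 = 0.7083331
Ratio = 0.3249166 / 0.7083331 = 0.4587059

0.45871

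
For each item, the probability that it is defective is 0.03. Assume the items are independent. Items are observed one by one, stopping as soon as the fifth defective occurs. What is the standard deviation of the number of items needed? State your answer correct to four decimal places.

73.4091

Y = total items until the fifth success; negative binomial with r=5, p=0.03.
SD(Y) = √[r(1−p)/p²] = √(5388.888889) = 73.409052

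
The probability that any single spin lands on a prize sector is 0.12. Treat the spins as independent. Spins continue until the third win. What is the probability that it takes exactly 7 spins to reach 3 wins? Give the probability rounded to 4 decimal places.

0.0155

Y = trial on which the third success occurs; negative binomial, r=3, p=0.12.
P(Y=7) = C(6,2) · p^3 · (1−p)^4
= 15 · 0.001728 · 0.5997 = 0.015544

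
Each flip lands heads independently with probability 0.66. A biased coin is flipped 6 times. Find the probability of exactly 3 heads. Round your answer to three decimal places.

X ~ Binomial(n=6, p=0.66).
P(X=3) = C(6,3) · p^3 · (1−p)^3
= 20 · 0.2875 · 0.039304 = 0.22599

0.226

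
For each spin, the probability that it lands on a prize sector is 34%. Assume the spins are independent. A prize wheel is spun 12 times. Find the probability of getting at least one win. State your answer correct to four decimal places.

P(at least one) = 1 − P(none) = 1 − (1 − 0.34)^12
= 1 − 0.006832 = 0.993168

0.9932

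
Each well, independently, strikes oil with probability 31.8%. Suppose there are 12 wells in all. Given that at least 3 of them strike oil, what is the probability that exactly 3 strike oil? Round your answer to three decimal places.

X ~ Binomial(12, 0.318). Want P(X=3 | X≥3) = P(X=3) / P(X≥3).
P(X=3) = C(12,3)·0.318^3·0.682^9 = 0.22582
P(X≥3) = 1 − 0.01013 − 0.05665 − 0.14529 = 0.78793
Ratio = 0.22582 / 0.78793 = 0.28660

0.287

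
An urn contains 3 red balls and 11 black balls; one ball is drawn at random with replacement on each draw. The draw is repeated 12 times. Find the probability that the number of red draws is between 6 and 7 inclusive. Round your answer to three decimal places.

0.026

X ~ Binomial(12, 0.214286); P(6 ≤ X ≤ 7) = Σ C(12,k) p^k (1−p)^(12−k) over k:
  k=6: C(12,6)·0.214286^6·0.785714^6 = 0.02105
  k=7: C(12,7)·0.214286^7·0.785714^5 = 0.00492
Total = 0.02597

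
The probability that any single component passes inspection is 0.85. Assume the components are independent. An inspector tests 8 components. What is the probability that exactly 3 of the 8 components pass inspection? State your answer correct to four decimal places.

X ~ Binomial(n=8, p=0.85).
P(X=3) = C(8,3) · p^3 · (1−p)^5
= 56 · 0.61413 · 7.5937e-05 = 0.002612

0.0026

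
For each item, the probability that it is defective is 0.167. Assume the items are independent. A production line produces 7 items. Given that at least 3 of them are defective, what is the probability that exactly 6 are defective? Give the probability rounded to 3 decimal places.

0.001

X ~ Binomial(7, 0.167). Want P(X=6 | X≥3) = P(X=6) / P(X≥3).
P(X=6) = C(7,6)·0.167^6·0.833^1 = 0.00013
P(X≥3) = 1 − 0.27830 − 0.39056 − 0.23490 = 0.09624
Ratio = 0.00013 / 0.09624 = 0.00131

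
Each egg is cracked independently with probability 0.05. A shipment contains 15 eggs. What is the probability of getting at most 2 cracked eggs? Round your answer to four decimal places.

0.9638

X ~ Binomial(15, 0.05); P(X ≤ 2) = Σ C(15,k) p^k (1−p)^(15−k) over k:
  k=0: C(15,0)·0.05^0·0.95^15 = 0.463291
  k=1: C(15,1)·0.05^1·0.95^14 = 0.365756
  k=2: C(15,2)·0.05^2·0.95^13 = 0.134752
Total = 0.963800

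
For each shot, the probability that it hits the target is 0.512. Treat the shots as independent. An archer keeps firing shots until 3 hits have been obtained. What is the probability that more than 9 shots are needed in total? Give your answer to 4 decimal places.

0.0786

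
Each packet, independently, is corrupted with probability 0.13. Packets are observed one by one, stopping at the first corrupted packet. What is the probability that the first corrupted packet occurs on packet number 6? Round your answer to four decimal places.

0.0648

Geometric (trials to first success), p = 0.13.
P(Y = 6) = (1−p)^5 · p = 0.49842 · 0.13 = 0.064795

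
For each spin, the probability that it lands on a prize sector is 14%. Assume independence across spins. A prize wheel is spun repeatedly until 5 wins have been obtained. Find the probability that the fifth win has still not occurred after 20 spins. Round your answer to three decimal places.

0.863

Needing more than 20 spins ⇔ fewer than 5 successes in the first 20. With X ~ Binomial(20, 0.14), P(Y > 20) = P(X ≤ 4).
  k=0: C(20,0)·0.14^0·0.86^20 = 0.04897
  k=1: C(20,1)·0.14^1·0.86^19 = 0.15945
  k=2: C(20,2)·0.14^2·0.86^18 = 0.24659
  k=3: C(20,3)·0.14^3·0.86^17 = 0.24086
  k=4: C(20,4)·0.14^4·0.86^16 = 0.16664
P(X ≤ 4) = 0.86252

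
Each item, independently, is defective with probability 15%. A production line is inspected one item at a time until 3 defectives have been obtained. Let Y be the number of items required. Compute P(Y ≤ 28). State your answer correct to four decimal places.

0.8129

Finishing within 28 items ⇔ at least 3 successes in the first 28. With X ~ Binomial(28, 0.15), P(Y ≤ 28) = 1 − P(X ≤ 2).
  k=0: C(28,0)·0.15^0·0.85^28 = 0.010562
  k=1: C(28,1)·0.15^1·0.85^27 = 0.052187
  k=2: C(28,2)·0.15^2·0.85^26 = 0.124327
1 − 0.187076 = 0.812924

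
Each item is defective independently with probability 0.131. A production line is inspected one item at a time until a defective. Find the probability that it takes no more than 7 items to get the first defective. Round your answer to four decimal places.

Y = number of items to the first success; geometric, p = 0.131.
P(Y ≤ 7) = 1 − (1−p)^7 = 1 − 0.374230 = 0.625770

0.6258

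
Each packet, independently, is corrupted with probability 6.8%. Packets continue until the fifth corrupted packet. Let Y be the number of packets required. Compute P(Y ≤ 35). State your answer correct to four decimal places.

0.0862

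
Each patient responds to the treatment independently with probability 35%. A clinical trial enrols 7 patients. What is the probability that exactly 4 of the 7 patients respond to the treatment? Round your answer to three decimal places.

X ~ Binomial(n=7, p=0.35).
P(X=4) = C(7,4) · p^4 · (1−p)^3
= 35 · 0.015006 · 0.27463 = 0.14424

0.144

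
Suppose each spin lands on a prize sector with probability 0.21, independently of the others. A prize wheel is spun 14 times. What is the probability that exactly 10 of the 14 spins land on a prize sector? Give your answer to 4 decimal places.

0.0001

X ~ Binomial(n=14, p=0.21).
P(X=10) = C(14,10) · p^10 · (1−p)^4
= 1001 · 1.668e-07 · 0.3895 = 0.000065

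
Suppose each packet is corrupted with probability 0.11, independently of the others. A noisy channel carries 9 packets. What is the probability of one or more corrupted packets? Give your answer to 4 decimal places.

0.6496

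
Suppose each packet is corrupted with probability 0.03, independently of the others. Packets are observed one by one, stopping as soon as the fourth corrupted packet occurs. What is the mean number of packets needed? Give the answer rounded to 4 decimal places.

133.3333

Y = total packets until the fourth success; negative binomial with r=4, p=0.03.
E[Y] = r / p = 4 / 0.03 = 133.333333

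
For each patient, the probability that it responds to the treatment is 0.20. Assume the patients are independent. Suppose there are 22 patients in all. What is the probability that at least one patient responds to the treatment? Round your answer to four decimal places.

0.9926

P(at least one) = 1 − P(none) = 1 − (1 − 0.20)^22
= 1 − 0.007379 = 0.992621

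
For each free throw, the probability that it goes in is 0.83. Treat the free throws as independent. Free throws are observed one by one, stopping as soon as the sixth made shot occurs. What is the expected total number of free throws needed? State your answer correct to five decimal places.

Y = total free throws until the sixth success; negative binomial with r=6, p=0.83.
E[Y] = r / p = 6 / 0.83 = 7.2289157

7.22892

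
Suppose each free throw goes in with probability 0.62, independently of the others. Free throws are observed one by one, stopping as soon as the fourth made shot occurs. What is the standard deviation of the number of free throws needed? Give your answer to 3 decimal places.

1.989

Y = total free throws until the fourth success; negative binomial with r=4, p=0.62.
SD(Y) = √[r(1−p)/p²] = √(3.95421) = 1.98852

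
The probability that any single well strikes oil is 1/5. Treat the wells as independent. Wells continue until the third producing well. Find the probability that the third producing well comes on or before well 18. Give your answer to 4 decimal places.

Finishing within 18 wells ⇔ at least 3 successes in the first 18. With X ~ Binomial(18, 0.20), P(Y ≤ 18) = 1 − P(X ≤ 2).
  k=0: C(18,0)·0.20^0·0.80^18 = 0.018014
  k=1: C(18,1)·0.20^1·0.80^17 = 0.081065
  k=2: C(18,2)·0.20^2·0.80^16 = 0.172263
1 − 0.271342 = 0.728658

0.7287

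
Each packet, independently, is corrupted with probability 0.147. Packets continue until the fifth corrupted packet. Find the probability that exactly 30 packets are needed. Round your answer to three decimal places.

0.031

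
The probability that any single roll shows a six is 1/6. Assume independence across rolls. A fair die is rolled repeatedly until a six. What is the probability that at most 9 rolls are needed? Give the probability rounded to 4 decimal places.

Y = number of rolls to the first success; geometric, p = 0.166667.
P(Y ≤ 9) = 1 − (1−p)^9 = 1 − 0.193807 = 0.806193

0.8062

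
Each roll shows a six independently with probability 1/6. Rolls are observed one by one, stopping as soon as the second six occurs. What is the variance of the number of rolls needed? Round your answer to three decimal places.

60.000

Y = total rolls until the second success; negative binomial with r=2, p=0.166667.
Var(Y) = r(1−p)/p² = 2·0.833333 / 0.166667² = 60.00000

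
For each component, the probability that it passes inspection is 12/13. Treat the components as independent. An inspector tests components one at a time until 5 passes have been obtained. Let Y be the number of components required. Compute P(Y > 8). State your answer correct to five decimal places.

0.00190

Needing more than 8 components ⇔ fewer than 5 successes in the first 8. With X ~ Binomial(8, 0.923077), P(Y > 8) = P(X ≤ 4).
  k=0: C(8,0)·0.923077^0·0.076923^8 = 0.0000000
  k=1: C(8,1)·0.923077^1·0.076923^7 = 0.0000001
  k=2: C(8,2)·0.923077^2·0.076923^6 = 0.0000049
  k=3: C(8,3)·0.923077^3·0.076923^5 = 0.0001186
  k=4: C(8,4)·0.923077^4·0.076923^4 = 0.0017794
P(X ≤ 4) = 0.0019031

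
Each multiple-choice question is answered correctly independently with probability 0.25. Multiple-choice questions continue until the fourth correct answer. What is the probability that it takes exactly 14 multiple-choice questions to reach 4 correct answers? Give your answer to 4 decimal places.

0.0629

Y = trial on which the fourth success occurs; negative binomial, r=4, p=0.25.
P(Y=14) = C(13,3) · p^4 · (1−p)^10
= 286 · 0.0039062 · 0.056314 = 0.062913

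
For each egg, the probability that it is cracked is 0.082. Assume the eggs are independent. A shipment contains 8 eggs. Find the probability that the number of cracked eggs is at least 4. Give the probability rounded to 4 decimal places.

0.0024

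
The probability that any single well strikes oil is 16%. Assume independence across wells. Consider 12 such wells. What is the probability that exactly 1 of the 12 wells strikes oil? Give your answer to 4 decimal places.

0.2821

X ~ Binomial(n=12, p=0.16).
P(X=1) = C(12,1) · p^1 · (1−p)^11
= 12 · 0.16 · 0.14692 = 0.282081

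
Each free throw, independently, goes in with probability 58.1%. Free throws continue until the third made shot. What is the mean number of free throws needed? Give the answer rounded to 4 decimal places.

Y = total free throws until the third success; negative binomial with r=3, p=0.581.
E[Y] = r / p = 3 / 0.581 = 5.163511

5.1635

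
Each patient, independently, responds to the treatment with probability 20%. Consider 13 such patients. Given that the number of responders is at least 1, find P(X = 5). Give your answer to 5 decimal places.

X ~ Binomial(13, 0.20). Want P(X=5 | X≥1) = P(X=5) / P(X≥1).
P(X=5) = C(13,5)·0.20^5·0.80^8 = 0.0690953
P(X≥1) = 1 − 0.0549756 = 0.9450244
Ratio = 0.0690953 / 0.9450244 = 0.0731148

0.07311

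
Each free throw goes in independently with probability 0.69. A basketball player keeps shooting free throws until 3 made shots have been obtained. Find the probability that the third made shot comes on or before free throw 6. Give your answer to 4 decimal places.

Finishing within 6 free throws ⇔ at least 3 successes in the first 6. With X ~ Binomial(6, 0.69), P(Y ≤ 6) = 1 − P(X ≤ 2).
  k=0: C(6,0)·0.69^0·0.31^6 = 0.000888
  k=1: C(6,1)·0.69^1·0.31^5 = 0.011852
  k=2: C(6,2)·0.69^2·0.31^4 = 0.065953
1 − 0.078693 = 0.921307

0.9213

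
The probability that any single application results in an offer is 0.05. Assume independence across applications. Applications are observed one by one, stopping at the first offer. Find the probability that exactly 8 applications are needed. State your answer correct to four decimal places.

Geometric (trials to first success), p = 0.05.
P(Y = 8) = (1−p)^7 · p = 0.69834 · 0.05 = 0.034917

0.0349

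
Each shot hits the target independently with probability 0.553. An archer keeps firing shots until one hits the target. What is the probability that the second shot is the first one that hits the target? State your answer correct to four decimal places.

Geometric (trials to first success), p = 0.553.
P(Y = 2) = (1−p)^1 · p = 0.447 · 0.553 = 0.247191

0.2472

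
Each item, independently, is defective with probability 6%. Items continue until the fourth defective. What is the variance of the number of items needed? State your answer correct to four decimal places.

1044.4444

Y = total items until the fourth success; negative binomial with r=4, p=0.06.
Var(Y) = r(1−p)/p² = 4·0.94 / 0.06² = 1044.444444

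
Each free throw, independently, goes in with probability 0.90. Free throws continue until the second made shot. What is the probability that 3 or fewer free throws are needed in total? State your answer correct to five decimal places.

Finishing within 3 free throws ⇔ at least 2 successes in the first 3. With X ~ Binomial(3, 0.90), P(Y ≤ 3) = 1 − P(X ≤ 1).
  k=0: C(3,0)·0.90^0·0.10^3 = 0.0010000
  k=1: C(3,1)·0.90^1·0.10^2 = 0.0270000
1 − 0.0280000 = 0.9720000

0.97200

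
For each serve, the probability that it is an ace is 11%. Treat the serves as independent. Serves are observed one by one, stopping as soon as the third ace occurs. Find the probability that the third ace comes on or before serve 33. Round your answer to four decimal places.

Finishing within 33 serves ⇔ at least 3 successes in the first 33. With X ~ Binomial(33, 0.11), P(Y ≤ 33) = 1 − P(X ≤ 2).
  k=0: C(33,0)·0.11^0·0.89^33 = 0.021373
  k=1: C(33,1)·0.11^1·0.89^32 = 0.087174
  k=2: C(33,2)·0.11^2·0.89^31 = 0.172389
1 − 0.280936 = 0.719064

0.7191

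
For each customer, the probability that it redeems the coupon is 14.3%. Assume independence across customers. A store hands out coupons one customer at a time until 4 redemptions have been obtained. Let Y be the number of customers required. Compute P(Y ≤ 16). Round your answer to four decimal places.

Finishing within 16 customers ⇔ at least 4 successes in the first 16. With X ~ Binomial(16, 0.143), P(Y ≤ 16) = 1 − P(X ≤ 3).
  k=0: C(16,0)·0.143^0·0.857^16 = 0.084663
  k=1: C(16,1)·0.143^1·0.857^15 = 0.226031
  k=2: C(16,2)·0.143^2·0.857^14 = 0.282869
  k=3: C(16,3)·0.143^3·0.857^13 = 0.220266
1 − 0.813828 = 0.186172

0.1862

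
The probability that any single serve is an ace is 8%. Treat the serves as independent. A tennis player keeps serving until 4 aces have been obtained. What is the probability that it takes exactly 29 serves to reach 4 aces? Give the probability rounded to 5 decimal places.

0.01669

Y = trial on which the fourth success occurs; negative binomial, r=4, p=0.08.
P(Y=29) = C(28,3) · p^4 · (1−p)^25
= 3276 · 4.096e-05 · 0.12436 = 0.0166878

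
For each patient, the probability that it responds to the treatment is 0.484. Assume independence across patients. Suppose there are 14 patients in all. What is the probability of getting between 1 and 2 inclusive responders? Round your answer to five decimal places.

X ~ Binomial(14, 0.484); P(1 ≤ X ≤ 2) = Σ C(14,k) p^k (1−p)^(14−k) over k:
  k=1: C(14,1)·0.484^1·0.516^13 = 0.0012457
  k=2: C(14,2)·0.484^2·0.516^12 = 0.0075950
Total = 0.0088407

0.00884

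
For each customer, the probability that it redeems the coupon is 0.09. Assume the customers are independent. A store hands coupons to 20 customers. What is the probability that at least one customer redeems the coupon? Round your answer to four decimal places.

P(at least one) = 1 − P(none) = 1 − (1 − 0.09)^20
= 1 − 0.151645 = 0.848355

0.8484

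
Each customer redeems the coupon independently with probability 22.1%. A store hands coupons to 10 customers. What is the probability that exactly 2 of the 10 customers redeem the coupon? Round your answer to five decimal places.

X ~ Binomial(n=10, p=0.221).
P(X=2) = C(10,2) · p^2 · (1−p)^8
= 45 · 0.048841 · 0.13561 = 0.2980552

0.29806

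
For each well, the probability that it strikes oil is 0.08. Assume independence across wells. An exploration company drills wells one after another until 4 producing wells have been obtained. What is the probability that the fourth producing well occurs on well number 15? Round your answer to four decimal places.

Y = trial on which the fourth success occurs; negative binomial, r=4, p=0.08.
P(Y=15) = C(14,3) · p^4 · (1−p)^11
= 364 · 4.096e-05 · 0.39964 = 0.005958

0.0060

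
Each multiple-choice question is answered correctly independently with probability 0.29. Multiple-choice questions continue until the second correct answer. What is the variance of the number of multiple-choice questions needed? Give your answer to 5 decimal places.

16.88466

Y = total multiple-choice questions until the second success; negative binomial with r=2, p=0.29.
Var(Y) = r(1−p)/p² = 2·0.71 / 0.29² = 16.8846611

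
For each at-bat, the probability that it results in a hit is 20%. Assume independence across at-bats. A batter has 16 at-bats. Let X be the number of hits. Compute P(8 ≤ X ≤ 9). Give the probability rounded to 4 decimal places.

X ~ Binomial(16, 0.20); P(8 ≤ X ≤ 9) = Σ C(16,k) p^k (1−p)^(16−k) over k:
  k=8: C(16,8)·0.20^8·0.80^8 = 0.005528
  k=9: C(16,9)·0.20^9·0.80^7 = 0.001228
Total = 0.006756

0.0068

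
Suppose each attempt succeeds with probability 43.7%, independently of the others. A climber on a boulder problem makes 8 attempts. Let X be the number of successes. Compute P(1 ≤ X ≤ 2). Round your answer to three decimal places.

X ~ Binomial(8, 0.437); P(1 ≤ X ≤ 2) = Σ C(8,k) p^k (1−p)^(8−k) over k:
  k=1: C(8,1)·0.437^1·0.563^7 = 0.06268
  k=2: C(8,2)·0.437^2·0.563^6 = 0.17028
Total = 0.23296

0.233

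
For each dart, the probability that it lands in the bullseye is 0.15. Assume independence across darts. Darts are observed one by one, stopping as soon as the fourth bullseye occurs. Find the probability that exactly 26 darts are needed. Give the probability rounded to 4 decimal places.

0.0326

Y = trial on which the fourth success occurs; negative binomial, r=4, p=0.15.
P(Y=26) = C(25,3) · p^4 · (1−p)^22
= 2300 · 0.00050625 · 0.028004 = 0.032607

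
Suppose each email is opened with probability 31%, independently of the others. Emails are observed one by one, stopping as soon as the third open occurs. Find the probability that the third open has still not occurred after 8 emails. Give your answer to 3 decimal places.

0.526

Needing more than 8 emails ⇔ fewer than 3 successes in the first 8. With X ~ Binomial(8, 0.31), P(Y > 8) = P(X ≤ 2).
  k=0: C(8,0)·0.31^0·0.69^8 = 0.05138
  k=1: C(8,1)·0.31^1·0.69^7 = 0.18467
  k=2: C(8,2)·0.31^2·0.69^6 = 0.29039
P(X ≤ 2) = 0.52644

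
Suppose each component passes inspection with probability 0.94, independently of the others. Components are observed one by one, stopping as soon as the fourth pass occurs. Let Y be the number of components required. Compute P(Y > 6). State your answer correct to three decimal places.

Needing more than 6 components ⇔ fewer than 4 successes in the first 6. With X ~ Binomial(6, 0.94), P(Y > 6) = P(X ≤ 3).
  k=0: C(6,0)·0.94^0·0.06^6 = 0.00000
  k=1: C(6,1)·0.94^1·0.06^5 = 0.00000
  k=2: C(6,2)·0.94^2·0.06^4 = 0.00017
  k=3: C(6,3)·0.94^3·0.06^3 = 0.00359
P(X ≤ 3) = 0.00376

0.004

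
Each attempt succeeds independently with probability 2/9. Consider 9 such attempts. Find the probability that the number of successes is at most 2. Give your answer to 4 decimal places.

0.6781

X ~ Binomial(9, 0.222222); P(X ≤ 2) = Σ C(9,k) p^k (1−p)^(9−k) over k:
  k=0: C(9,0)·0.222222^0·0.777778^9 = 0.104160
  k=1: C(9,1)·0.222222^1·0.777778^8 = 0.267839
  k=2: C(9,2)·0.222222^2·0.777778^7 = 0.306102
Total = 0.678101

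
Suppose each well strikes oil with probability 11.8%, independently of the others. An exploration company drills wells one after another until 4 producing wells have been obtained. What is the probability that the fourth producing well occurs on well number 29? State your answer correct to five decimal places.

Y = trial on which the fourth success occurs; negative binomial, r=4, p=0.118.
P(Y=29) = C(28,3) · p^4 · (1−p)^25
= 3276 · 0.00019388 · 0.043323 = 0.0275161

0.02752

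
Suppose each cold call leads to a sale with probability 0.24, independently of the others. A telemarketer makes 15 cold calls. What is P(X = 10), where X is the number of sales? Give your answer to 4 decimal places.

X ~ Binomial(n=15, p=0.24).
P(X=10) = C(15,10) · p^10 · (1−p)^5
= 3003 · 6.3403e-07 · 0.25355 = 0.000483

0.0005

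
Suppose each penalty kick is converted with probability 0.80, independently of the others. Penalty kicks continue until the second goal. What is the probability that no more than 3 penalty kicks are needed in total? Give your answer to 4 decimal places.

Finishing within 3 penalty kicks ⇔ at least 2 successes in the first 3. With X ~ Binomial(3, 0.80), P(Y ≤ 3) = 1 − P(X ≤ 1).
  k=0: C(3,0)·0.80^0·0.20^3 = 0.008000
  k=1: C(3,1)·0.80^1·0.20^2 = 0.096000
1 − 0.104000 = 0.896000

0.8960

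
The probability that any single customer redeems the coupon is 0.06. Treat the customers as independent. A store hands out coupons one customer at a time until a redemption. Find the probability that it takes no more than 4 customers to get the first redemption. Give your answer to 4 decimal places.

0.2193

Y = number of customers to the first success; geometric, p = 0.06.
P(Y ≤ 4) = 1 − (1−p)^4 = 1 − 0.780749 = 0.219251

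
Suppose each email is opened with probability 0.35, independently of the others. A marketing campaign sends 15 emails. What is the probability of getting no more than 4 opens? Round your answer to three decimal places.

0.352

X ~ Binomial(15, 0.35); P(X ≤ 4) = Σ C(15,k) p^k (1−p)^(15−k) over k:
  k=0: C(15,0)·0.35^0·0.65^15 = 0.00156
  k=1: C(15,1)·0.35^1·0.65^14 = 0.01262
  k=2: C(15,2)·0.35^2·0.65^13 = 0.04756
  k=3: C(15,3)·0.35^3·0.65^12 = 0.11096
  k=4: C(15,4)·0.35^4·0.65^11 = 0.17925
Total = 0.35194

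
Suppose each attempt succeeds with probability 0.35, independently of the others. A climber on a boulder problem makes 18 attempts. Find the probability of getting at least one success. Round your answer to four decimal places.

0.9996

P(at least one) = 1 − P(none) = 1 − (1 − 0.35)^18
= 1 − 0.000429 = 0.999571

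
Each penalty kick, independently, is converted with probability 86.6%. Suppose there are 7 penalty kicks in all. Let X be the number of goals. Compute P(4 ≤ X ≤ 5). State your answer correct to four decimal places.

0.2310

X ~ Binomial(7, 0.866); P(4 ≤ X ≤ 5) = Σ C(7,k) p^k (1−p)^(7−k) over k:
  k=4: C(7,4)·0.866^4·0.134^3 = 0.047365
  k=5: C(7,5)·0.866^5·0.134^2 = 0.183662
Total = 0.231026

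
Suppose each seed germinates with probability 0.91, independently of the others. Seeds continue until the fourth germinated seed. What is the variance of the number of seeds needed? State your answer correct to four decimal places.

0.4347

Y = total seeds until the fourth success; negative binomial with r=4, p=0.91.
Var(Y) = r(1−p)/p² = 4·0.09 / 0.91² = 0.434730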